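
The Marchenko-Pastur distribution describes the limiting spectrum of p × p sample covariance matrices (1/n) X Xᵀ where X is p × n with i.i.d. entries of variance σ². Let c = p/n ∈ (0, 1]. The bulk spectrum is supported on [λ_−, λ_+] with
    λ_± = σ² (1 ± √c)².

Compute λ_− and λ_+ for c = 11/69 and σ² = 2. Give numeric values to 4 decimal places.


c = 11/69 = 0.159420; √c = 0.399275.
λ_− = σ² (1 − √c)² = 2 · (1 − 0.399275)² = 2 · (0.600725)² = 0.721742.
λ_+ = σ² (1 + √c)² = 2 · (1 + 0.399275)² = 2 · (1.399275)² = 3.915939.

Rounded to 4 decimal places: λ_− ≈ 0.7217, λ_+ ≈ 3.9159.


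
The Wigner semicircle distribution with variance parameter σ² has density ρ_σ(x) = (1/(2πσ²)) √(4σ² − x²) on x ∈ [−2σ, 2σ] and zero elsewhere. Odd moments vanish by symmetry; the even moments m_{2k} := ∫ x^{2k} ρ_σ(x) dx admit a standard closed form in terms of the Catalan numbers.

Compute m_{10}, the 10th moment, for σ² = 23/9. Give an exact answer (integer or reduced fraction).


By the scaled semicircle moment identity, m_{2k} = σ^{2k} · C_k with k = 5.
C_5 = (1/(k+1)) · C(2k, k) = (1/6) · C(10, 5) = (1/6) · 252 = 42.
σ^{2k} = (σ²)^k = (23/9)^5 = 6436343/59049.

Therefore m_{10} = σ^{10} · C_5 = (6436343/59049) · 42 = 90108802/19683.


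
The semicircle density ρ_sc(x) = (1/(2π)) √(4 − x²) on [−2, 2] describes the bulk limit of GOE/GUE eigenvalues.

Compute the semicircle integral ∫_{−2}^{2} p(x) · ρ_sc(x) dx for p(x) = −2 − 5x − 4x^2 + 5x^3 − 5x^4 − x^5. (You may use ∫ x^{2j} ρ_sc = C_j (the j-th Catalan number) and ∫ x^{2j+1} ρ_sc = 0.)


Write p(x) = Σ a_i x^i, split into monomials and integrate each against ρ_sc separately.
Using ∫ x^{2j} ρ_sc = C_j = (1/(j+1)) C(2j, j) (Catalan numbers) and ∫ x^{2j+1} ρ_sc = 0 (odd monomials vanish by symmetry):
  i = 0 (even): a_0 · C_{0} = -2 · 1 = -2
  i = 1 (odd): ∫ x^1 ρ_sc = 0 (vanishes)
  i = 2 (even): a_2 · C_{1} = -4 · 1 = -4
  i = 3 (odd): ∫ x^3 ρ_sc = 0 (vanishes)
  i = 4 (even): a_4 · C_{2} = -5 · 2 = -10
  i = 5 (odd): ∫ x^5 ρ_sc = 0 (vanishes)

Summing the contributions: ∫_{−2}^{2} p(x) ρ_sc(x) dx = (-2) + (-4) + (-10) = -16.


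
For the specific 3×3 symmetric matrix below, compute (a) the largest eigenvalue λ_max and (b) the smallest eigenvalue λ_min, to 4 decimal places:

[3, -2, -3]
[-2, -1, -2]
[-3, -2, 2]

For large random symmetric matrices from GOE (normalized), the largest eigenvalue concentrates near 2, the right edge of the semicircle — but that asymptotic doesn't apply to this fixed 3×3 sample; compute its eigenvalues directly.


Since M is real symmetric, all three eigenvalues are real; they are the roots of det(λI − M) = λ³ − (tr M) λ² + s λ − det M, where s is the sum of the principal 2×2 minors.
tr M = 3 + (-1) + 2 = 4.
s = (3·(-1) − (-2)²) + (3·2 − (-3)²) + ((-1)·2 − (-2)²) = -7 + (-3) + (-6) = -16.
det M (expand along row 1) = 3·(-6) − (-2)·(-10) + (-3)·1 = -41.
Characteristic polynomial: λ³ − 4λ² − 16λ + 41 = 0.
Substitute λ = y + (tr M)/3 = y + 1.333333 to remove the quadratic term: y³ + p·y + q = 0 with p = s − (tr M)²/3 = -21.333333 and q = −2(tr M)³/27 + (tr M)·s/3 − det M = 14.925926.
Three real roots ⇒ use the trigonometric (Viète) form: r = 2√(−p/3) = 5.333333, φ = arccos(3q/(p·r)) = arccos(-0.393555) = 1.975291 rad.
y_k = r·cos(φ/3 − 2πk/3) for k = 0, 1, 2 gives y = 4.218419, 0.716926, -4.935345.
λ_k = y_k + 1.333333 gives λ = 5.5518, 2.0503, -3.6020 (check: the sum is 4.0000 = tr M).

Hence λ_max = 5.5518 and λ_min = -3.6020.


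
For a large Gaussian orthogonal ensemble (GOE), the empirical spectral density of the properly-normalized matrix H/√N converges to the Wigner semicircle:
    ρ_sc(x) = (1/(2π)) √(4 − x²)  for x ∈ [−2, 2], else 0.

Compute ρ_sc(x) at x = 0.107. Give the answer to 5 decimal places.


ρ_sc(x) = (1/(2π)) √(4 − x²). With x = 0.107:
  4 − x² = 4 − (0.107)² = 4 − 0.011449 = 3.988551.
  √(4 − x²) = 1.997136.
  1/(2π) = 0.159155.
  ρ_sc(0.107) = 0.159155 · 1.997136 = 0.317854.

Rounded to 5 decimal places: ρ_sc(0.107) ≈ 0.31785.


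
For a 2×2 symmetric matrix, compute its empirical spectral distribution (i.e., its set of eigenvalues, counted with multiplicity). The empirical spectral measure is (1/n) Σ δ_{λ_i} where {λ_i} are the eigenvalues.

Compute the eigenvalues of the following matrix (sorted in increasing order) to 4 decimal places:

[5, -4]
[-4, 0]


Since M is real symmetric, both eigenvalues are real; they are the roots of det(λI − M) = λ² − (tr M) λ + det M.
tr M = 5 + 0 = 5.
det M = 5·0 − (-4)² = 0 − 16 = -16.
Characteristic polynomial: λ² − 5λ − 16 = 0.
Discriminant Δ = (tr M)² − 4·det M = 25 − (-64) = 89; √Δ = 9.433981.
λ = (tr M ± √Δ)/2 = (5 ± 9.433981)/2, giving (tr M − √Δ)/2 = -2.2170 and (tr M + √Δ)/2 = 7.2170.

Eigenvalues sorted in increasing order: [-2.2170, 7.2170].


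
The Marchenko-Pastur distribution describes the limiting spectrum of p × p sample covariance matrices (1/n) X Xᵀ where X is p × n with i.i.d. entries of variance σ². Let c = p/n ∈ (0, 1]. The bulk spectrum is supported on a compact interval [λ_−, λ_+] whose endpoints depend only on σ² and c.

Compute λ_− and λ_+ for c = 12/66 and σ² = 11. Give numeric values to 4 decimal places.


c = 12/66 = 0.181818; √c = 0.426401.
λ_− = σ² (1 − √c)² = 11 · (1 − 0.426401)² = 11 · (0.573599)² = 3.619168.
λ_+ = σ² (1 + √c)² = 11 · (1 + 0.426401)² = 11 · (1.426401)² = 22.380832.

Rounded to 4 decimal places: λ_− ≈ 3.6192, λ_+ ≈ 22.3808.


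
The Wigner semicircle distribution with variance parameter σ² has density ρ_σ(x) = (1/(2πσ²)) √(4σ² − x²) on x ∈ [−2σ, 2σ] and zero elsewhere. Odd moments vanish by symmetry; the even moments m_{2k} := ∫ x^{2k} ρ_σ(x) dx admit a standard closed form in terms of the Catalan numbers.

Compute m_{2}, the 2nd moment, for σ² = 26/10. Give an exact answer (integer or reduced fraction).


By the scaled semicircle moment identity, m_{2k} = σ^{2k} · C_k with k = 1.
C_1 = (1/(k+1)) · C(2k, k) = (1/2) · C(2, 1) = (1/2) · 2 = 1.
σ^{2k} = (σ²)^k = (26/10)^1 = 13/5.

Therefore m_{2} = σ^{2} · C_1 = (13/5) · 1 = 13/5.


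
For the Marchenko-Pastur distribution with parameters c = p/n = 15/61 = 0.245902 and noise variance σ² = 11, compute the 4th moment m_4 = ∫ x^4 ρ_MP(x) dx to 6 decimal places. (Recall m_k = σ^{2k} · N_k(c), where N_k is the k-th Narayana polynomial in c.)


E[X⁴] = σ⁸ (1 + 6c + 6c² + c³) (fourth MP moment). With σ² = 11 (so σ⁸ = 14641) and c = 15/61 = 0.245902: E[X⁴] = 14641 · (1 + 6·0.245902 + 6·(0.245902)² + (0.245902)³) = 14641 · 2.853085.

So E[X^4] = 41772.011913.


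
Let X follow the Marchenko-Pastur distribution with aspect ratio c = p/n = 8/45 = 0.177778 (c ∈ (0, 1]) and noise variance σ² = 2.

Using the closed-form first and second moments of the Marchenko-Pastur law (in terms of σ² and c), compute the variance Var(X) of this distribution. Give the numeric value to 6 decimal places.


Recall the MP moments m_1 = E[X] = σ² and m_2 = E[X²] = σ⁴ (1 + c).
m_1 = E[X] = σ² = 2, so m_1² = 4.
m_2 = E[X²] = σ⁴ (1 + c) = 4 · (1 + 0.177778) = 4 · 1.177778 = 4.711111.
(Note m_2 − m_1² simplifies to c · σ⁴ = 0.177778 · 4.)

Var(X) = m_2 − m_1² = 4.711111 − 4 = 0.711111.


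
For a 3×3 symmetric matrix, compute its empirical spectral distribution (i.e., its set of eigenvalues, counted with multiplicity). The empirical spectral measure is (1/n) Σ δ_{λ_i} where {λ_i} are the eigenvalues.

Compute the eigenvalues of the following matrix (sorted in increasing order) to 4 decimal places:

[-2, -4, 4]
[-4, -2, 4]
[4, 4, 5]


Since M is real symmetric, all three eigenvalues are real; they are the roots of det(λI − M) = λ³ − (tr M) λ² + s λ − det M, where s is the sum of the principal 2×2 minors.
tr M = -2 + (-2) + 5 = 1.
s = ((-2)·(-2) − (-4)²) + ((-2)·5 − 4²) + ((-2)·5 − 4²) = -12 + (-26) + (-26) = -64.
det M (expand along row 1) = (-2)·(-26) − (-4)·(-36) + 4·(-8) = -124.
Characteristic polynomial: λ³ − λ² − 64λ + 124 = 0.
Substitute λ = y + (tr M)/3 = y + 0.333333 to remove the quadratic term: y³ + p·y + q = 0 with p = s − (tr M)²/3 = -64.333333 and q = −2(tr M)³/27 + (tr M)·s/3 − det M = 102.592593.
Three real roots ⇒ use the trigonometric (Viète) form: r = 2√(−p/3) = 9.261629, φ = arccos(3q/(p·r)) = arccos(-0.516552) = 2.113615 rad.
y_k = r·cos(φ/3 − 2πk/3) for k = 0, 1, 2 gives y = 7.056534, 1.666667, -8.723200.
λ_k = y_k + 0.333333 gives λ = 7.3899, 2.0000, -8.3899 (check: the sum is 1.0000 = tr M).

Eigenvalues sorted in increasing order: [-8.3899, 2.0000, 7.3899].


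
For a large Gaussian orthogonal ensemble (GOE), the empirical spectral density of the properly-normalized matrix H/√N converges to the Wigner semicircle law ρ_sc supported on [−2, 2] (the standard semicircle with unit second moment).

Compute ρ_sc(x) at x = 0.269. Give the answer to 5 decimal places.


ρ_sc(x) = (1/(2π)) √(4 − x²). With x = 0.269:
  4 − x² = 4 − (0.269)² = 4 − 0.072361 = 3.927639.
  √(4 − x²) = 1.981827.
  1/(2π) = 0.159155.
  ρ_sc(0.269) = 0.159155 · 1.981827 = 0.315418.

Rounded to 5 decimal places: ρ_sc(0.269) ≈ 0.31542.


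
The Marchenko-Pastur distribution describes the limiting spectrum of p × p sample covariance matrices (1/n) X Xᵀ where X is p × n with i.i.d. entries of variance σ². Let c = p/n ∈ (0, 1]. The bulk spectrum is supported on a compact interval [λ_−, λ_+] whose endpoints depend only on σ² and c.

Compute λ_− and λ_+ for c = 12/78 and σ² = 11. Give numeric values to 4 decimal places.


c = 12/78 = 0.153846; √c = 0.392232.
λ_− = σ² (1 − √c)² = 11 · (1 − 0.392232)² = 11 · (0.607768)² = 4.063198.
λ_+ = σ² (1 + √c)² = 11 · (1 + 0.392232)² = 11 · (1.392232)² = 21.321418.

Rounded to 4 decimal places: λ_− ≈ 4.0632, λ_+ ≈ 21.3214.


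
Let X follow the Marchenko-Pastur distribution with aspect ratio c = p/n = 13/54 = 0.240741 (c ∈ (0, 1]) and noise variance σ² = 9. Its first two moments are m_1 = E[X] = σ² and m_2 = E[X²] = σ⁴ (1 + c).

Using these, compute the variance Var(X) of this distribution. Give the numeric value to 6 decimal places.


m_1 = E[X] = σ² = 9, so m_1² = 81.
m_2 = E[X²] = σ⁴ (1 + c) = 81 · (1 + 0.240741) = 81 · 1.240741 = 100.500000.
(Note m_2 − m_1² simplifies to c · σ⁴ = 0.240741 · 81.)

Var(X) = m_2 − m_1² = 100.500000 − 81 = 19.500000.


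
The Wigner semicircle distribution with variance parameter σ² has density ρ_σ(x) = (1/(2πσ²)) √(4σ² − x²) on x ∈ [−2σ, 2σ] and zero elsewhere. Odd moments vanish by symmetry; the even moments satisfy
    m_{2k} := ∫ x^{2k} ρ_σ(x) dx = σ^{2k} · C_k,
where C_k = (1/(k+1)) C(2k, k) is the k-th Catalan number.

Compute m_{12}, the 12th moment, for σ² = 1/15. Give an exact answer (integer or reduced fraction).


By the scaled semicircle moment identity, m_{2k} = σ^{2k} · C_k with k = 6.
C_6 = (1/(k+1)) · C(2k, k) = (1/7) · C(12, 6) = (1/7) · 924 = 132.
σ^{2k} = (σ²)^k = (1/15)^6 = 1/11390625.

Therefore m_{12} = σ^{12} · C_6 = (1/11390625) · 132 = 44/3796875.


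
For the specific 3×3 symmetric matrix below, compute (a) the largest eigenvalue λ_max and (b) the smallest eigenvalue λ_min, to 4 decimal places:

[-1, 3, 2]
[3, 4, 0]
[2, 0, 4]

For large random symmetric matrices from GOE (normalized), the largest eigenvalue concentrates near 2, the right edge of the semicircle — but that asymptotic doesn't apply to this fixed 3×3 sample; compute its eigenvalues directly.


Since M is real symmetric, all three eigenvalues are real; they are the roots of det(λI − M) = λ³ − (tr M) λ² + s λ − det M, where s is the sum of the principal 2×2 minors.
tr M = -1 + 4 + 4 = 7.
s = ((-1)·4 − 3²) + ((-1)·4 − 2²) + (4·4 − 0²) = -13 + (-8) + 16 = -5.
det M (expand along row 1) = (-1)·16 − 3·12 + 2·(-8) = -68.
Characteristic polynomial: λ³ − 7λ² − 5λ + 68 = 0.
Substitute λ = y + (tr M)/3 = y + 2.333333 to remove the quadratic term: y³ + p·y + q = 0 with p = s − (tr M)²/3 = -21.333333 and q = −2(tr M)³/27 + (tr M)·s/3 − det M = 30.925926.
Three real roots ⇒ use the trigonometric (Viète) form: r = 2√(−p/3) = 5.333333, φ = arccos(3q/(p·r)) = arccos(-0.815430) = 2.524267 rad.
y_k = r·cos(φ/3 − 2πk/3) for k = 0, 1, 2 gives y = 3.554149, 1.666667, -5.220816.
λ_k = y_k + 2.333333 gives λ = 5.8875, 4.0000, -2.8875 (check: the sum is 7.0000 = tr M).

Hence λ_max = 5.8875 and λ_min = -2.8875.


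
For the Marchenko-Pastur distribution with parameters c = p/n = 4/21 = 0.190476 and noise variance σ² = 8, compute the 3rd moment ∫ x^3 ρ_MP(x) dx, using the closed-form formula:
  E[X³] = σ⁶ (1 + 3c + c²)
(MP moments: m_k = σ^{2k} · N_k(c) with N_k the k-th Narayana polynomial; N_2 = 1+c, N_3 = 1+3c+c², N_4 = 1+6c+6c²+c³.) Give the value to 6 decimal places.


E[X³] = σ⁶ (1 + 3c + c²) (third MP moment). With σ² = 8 (so σ⁶ = 512) and c = 4/21 = 0.190476: E[X³] = 512 · (1 + 3·0.190476 + (0.190476)²) = 512 · 1.607710.

So E[X^3] = 823.147392.


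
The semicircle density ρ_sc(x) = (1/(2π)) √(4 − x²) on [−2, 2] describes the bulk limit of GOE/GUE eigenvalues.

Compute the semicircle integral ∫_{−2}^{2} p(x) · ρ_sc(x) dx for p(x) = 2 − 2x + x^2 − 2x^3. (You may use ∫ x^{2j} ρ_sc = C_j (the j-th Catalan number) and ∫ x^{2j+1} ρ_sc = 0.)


Write p(x) = Σ a_i x^i, split into monomials and integrate each against ρ_sc separately.
Using ∫ x^{2j} ρ_sc = C_j = (1/(j+1)) C(2j, j) (Catalan numbers) and ∫ x^{2j+1} ρ_sc = 0 (odd monomials vanish by symmetry):
  i = 0 (even): a_0 · C_{0} = 2 · 1 = 2
  i = 1 (odd): ∫ x^1 ρ_sc = 0 (vanishes)
  i = 2 (even): a_2 · C_{1} = 1 · 1 = 1
  i = 3 (odd): ∫ x^3 ρ_sc = 0 (vanishes)

Summing the contributions: ∫_{−2}^{2} p(x) ρ_sc(x) dx = 2 + 1 = 3.


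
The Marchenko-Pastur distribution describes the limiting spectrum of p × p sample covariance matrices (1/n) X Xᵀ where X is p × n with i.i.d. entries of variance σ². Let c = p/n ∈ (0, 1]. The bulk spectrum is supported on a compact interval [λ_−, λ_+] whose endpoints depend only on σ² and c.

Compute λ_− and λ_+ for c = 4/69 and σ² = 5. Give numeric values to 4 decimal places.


c = 4/69 = 0.057971; √c = 0.240772.
λ_− = σ² (1 − √c)² = 5 · (1 − 0.240772)² = 5 · (0.759228)² = 2.882138.
λ_+ = σ² (1 + √c)² = 5 · (1 + 0.240772)² = 5 · (1.240772)² = 7.697572.

Rounded to 4 decimal places: λ_− ≈ 2.8821, λ_+ ≈ 7.6976.


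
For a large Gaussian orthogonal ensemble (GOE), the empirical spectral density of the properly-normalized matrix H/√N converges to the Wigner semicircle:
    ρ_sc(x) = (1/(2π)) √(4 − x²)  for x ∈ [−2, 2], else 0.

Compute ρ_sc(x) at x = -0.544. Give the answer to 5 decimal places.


ρ_sc(x) = (1/(2π)) √(4 − x²). With x = -0.544:
  4 − x² = 4 − (-0.544)² = 4 − 0.295936 = 3.704064.
  √(4 − x²) = 1.924595.
  1/(2π) = 0.159155.
  ρ_sc(-0.544) = 0.159155 · 1.924595 = 0.306309.

Rounded to 5 decimal places: ρ_sc(-0.544) ≈ 0.30631.


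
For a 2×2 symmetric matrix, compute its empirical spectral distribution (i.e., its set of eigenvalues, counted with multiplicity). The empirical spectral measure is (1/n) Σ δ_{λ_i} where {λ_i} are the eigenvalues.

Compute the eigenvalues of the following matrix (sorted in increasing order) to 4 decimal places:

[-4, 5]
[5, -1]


Since M is real symmetric, both eigenvalues are real; they are the roots of det(λI − M) = λ² − (tr M) λ + det M.
tr M = -4 + (-1) = -5.
det M = (-4)·(-1) − 5² = 4 − 25 = -21.
Characteristic polynomial: λ² + 5λ − 21 = 0.
Discriminant Δ = (tr M)² − 4·det M = 25 − (-84) = 109; √Δ = 10.440307.
λ = (tr M ± √Δ)/2 = (-5 ± 10.440307)/2, giving (tr M − √Δ)/2 = -7.7202 and (tr M + √Δ)/2 = 2.7202.

Eigenvalues sorted in increasing order: [-7.7202, 2.7202].


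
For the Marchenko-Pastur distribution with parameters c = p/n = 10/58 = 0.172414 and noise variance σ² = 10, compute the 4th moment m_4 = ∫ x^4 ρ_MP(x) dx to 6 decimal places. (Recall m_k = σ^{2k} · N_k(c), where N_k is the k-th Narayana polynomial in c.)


E[X⁴] = σ⁸ (1 + 6c + 6c² + c³) (fourth MP moment). With σ² = 10 (so σ⁸ = 10000) and c = 10/58 = 0.172414: E[X⁴] = 10000 · (1 + 6·0.172414 + 6·(0.172414)² + (0.172414)³) = 10000 · 2.217967.

So E[X^4] = 22179.671163.


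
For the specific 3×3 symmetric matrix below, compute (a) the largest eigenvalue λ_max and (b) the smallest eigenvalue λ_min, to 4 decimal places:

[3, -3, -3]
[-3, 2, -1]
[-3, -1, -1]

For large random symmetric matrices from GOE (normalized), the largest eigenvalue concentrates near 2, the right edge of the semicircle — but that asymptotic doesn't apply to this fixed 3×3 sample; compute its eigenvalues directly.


Since M is real symmetric, all three eigenvalues are real; they are the roots of det(λI − M) = λ³ − (tr M) λ² + s λ − det M, where s is the sum of the principal 2×2 minors.
tr M = 3 + 2 + (-1) = 4.
s = (3·2 − (-3)²) + (3·(-1) − (-3)²) + (2·(-1) − (-1)²) = -3 + (-12) + (-3) = -18.
det M (expand along row 1) = 3·(-3) − (-3)·0 + (-3)·9 = -36.
Characteristic polynomial: λ³ − 4λ² − 18λ + 36 = 0.
Substitute λ = y + (tr M)/3 = y + 1.333333 to remove the quadratic term: y³ + p·y + q = 0 with p = s − (tr M)²/3 = -23.333333 and q = −2(tr M)³/27 + (tr M)·s/3 − det M = 7.259259.
Three real roots ⇒ use the trigonometric (Viète) form: r = 2√(−p/3) = 5.577734, φ = arccos(3q/(p·r)) = arccos(-0.167332) = 1.738919 rad.
y_k = r·cos(φ/3 − 2πk/3) for k = 0, 1, 2 gives y = 4.666667, 0.312418, -4.979085.
λ_k = y_k + 1.333333 gives λ = 6.0000, 1.6458, -3.6458 (check: the sum is 4.0000 = tr M).

Hence λ_max = 6.0000 and λ_min = -3.6458.


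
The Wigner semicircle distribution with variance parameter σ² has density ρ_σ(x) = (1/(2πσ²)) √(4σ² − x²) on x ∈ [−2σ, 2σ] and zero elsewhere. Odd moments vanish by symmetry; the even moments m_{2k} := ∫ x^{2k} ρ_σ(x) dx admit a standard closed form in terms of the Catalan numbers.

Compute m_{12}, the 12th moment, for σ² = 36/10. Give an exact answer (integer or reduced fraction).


By the scaled semicircle moment identity, m_{2k} = σ^{2k} · C_k with k = 6.
C_6 = (1/(k+1)) · C(2k, k) = (1/7) · C(12, 6) = (1/7) · 924 = 132.
σ^{2k} = (σ²)^k = (36/10)^6 = 34012224/15625.

Therefore m_{12} = σ^{12} · C_6 = (34012224/15625) · 132 = 4489613568/15625.


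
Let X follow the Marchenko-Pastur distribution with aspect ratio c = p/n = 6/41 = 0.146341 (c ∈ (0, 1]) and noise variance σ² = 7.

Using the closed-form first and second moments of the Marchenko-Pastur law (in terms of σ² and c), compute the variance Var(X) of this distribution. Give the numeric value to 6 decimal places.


Recall the MP moments m_1 = E[X] = σ² and m_2 = E[X²] = σ⁴ (1 + c).
m_1 = E[X] = σ² = 7, so m_1² = 49.
m_2 = E[X²] = σ⁴ (1 + c) = 49 · (1 + 0.146341) = 49 · 1.146341 = 56.170732.
(Note m_2 − m_1² simplifies to c · σ⁴ = 0.146341 · 49.)

Var(X) = m_2 − m_1² = 56.170732 − 49 = 7.170732.


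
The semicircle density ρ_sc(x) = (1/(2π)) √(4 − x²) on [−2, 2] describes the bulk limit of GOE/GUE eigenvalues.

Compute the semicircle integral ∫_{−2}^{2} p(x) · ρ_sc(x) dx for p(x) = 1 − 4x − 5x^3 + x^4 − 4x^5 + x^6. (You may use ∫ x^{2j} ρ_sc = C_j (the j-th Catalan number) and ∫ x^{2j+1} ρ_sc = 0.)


Write p(x) = Σ a_i x^i, split into monomials and integrate each against ρ_sc separately.
Using ∫ x^{2j} ρ_sc = C_j = (1/(j+1)) C(2j, j) (Catalan numbers) and ∫ x^{2j+1} ρ_sc = 0 (odd monomials vanish by symmetry):
  i = 0 (even): a_0 · C_{0} = 1 · 1 = 1
  i = 1 (odd): ∫ x^1 ρ_sc = 0 (vanishes)
  i = 3 (odd): ∫ x^3 ρ_sc = 0 (vanishes)
  i = 4 (even): a_4 · C_{2} = 1 · 2 = 2
  i = 5 (odd): ∫ x^5 ρ_sc = 0 (vanishes)
  i = 6 (even): a_6 · C_{3} = 1 · 5 = 5

Summing the contributions: ∫_{−2}^{2} p(x) ρ_sc(x) dx = 1 + 2 + 5 = 8.


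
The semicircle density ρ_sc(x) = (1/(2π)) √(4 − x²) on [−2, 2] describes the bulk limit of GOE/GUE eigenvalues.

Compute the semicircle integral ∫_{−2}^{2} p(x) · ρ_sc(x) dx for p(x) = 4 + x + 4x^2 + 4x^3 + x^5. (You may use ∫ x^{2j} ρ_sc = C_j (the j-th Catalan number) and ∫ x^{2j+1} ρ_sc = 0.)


Write p(x) = Σ a_i x^i, split into monomials and integrate each against ρ_sc separately.
Using ∫ x^{2j} ρ_sc = C_j = (1/(j+1)) C(2j, j) (Catalan numbers) and ∫ x^{2j+1} ρ_sc = 0 (odd monomials vanish by symmetry):
  i = 0 (even): a_0 · C_{0} = 4 · 1 = 4
  i = 1 (odd): ∫ x^1 ρ_sc = 0 (vanishes)
  i = 2 (even): a_2 · C_{1} = 4 · 1 = 4
  i = 3 (odd): ∫ x^3 ρ_sc = 0 (vanishes)
  i = 5 (odd): ∫ x^5 ρ_sc = 0 (vanishes)

Summing the contributions: ∫_{−2}^{2} p(x) ρ_sc(x) dx = 4 + 4 = 8.


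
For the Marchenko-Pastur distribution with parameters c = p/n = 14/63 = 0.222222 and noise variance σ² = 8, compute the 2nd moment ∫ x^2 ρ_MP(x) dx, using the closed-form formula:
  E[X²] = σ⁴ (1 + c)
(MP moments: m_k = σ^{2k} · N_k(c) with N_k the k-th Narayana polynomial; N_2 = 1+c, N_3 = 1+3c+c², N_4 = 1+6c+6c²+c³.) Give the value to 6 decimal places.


E[X²] = σ⁴ (1 + c) (second MP moment). With σ² = 8 (so σ⁴ = 64) and c = 14/63 = 0.222222: E[X²] = 64 · (1 + 0.222222) = 64 · 1.222222.

So E[X^2] = 78.222222.


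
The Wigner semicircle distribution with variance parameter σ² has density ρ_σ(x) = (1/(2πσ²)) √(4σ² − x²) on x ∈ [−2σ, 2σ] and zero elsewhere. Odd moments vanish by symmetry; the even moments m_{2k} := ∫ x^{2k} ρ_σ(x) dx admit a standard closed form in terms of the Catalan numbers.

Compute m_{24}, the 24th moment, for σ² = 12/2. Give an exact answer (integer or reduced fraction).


By the scaled semicircle moment identity, m_{2k} = σ^{2k} · C_k with k = 12.
C_12 = (1/(k+1)) · C(2k, k) = (1/13) · C(24, 12) = (1/13) · 2704156 = 208012.
σ^{2k} = (σ²)^k = (12/2)^12 = 2176782336.

Therefore m_{24} = σ^{24} · C_12 = 2176782336 · 208012 = 452796847276032.


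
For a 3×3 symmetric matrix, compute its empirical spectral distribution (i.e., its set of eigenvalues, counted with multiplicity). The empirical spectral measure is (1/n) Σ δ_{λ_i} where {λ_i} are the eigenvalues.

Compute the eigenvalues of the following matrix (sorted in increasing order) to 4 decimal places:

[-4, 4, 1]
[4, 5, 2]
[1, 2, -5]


Since M is real symmetric, all three eigenvalues are real; they are the roots of det(λI − M) = λ³ − (tr M) λ² + s λ − det M, where s is the sum of the principal 2×2 minors.
tr M = -4 + 5 + (-5) = -4.
s = ((-4)·5 − 4²) + ((-4)·(-5) − 1²) + (5·(-5) − 2²) = -36 + 19 + (-29) = -46.
det M (expand along row 1) = (-4)·(-29) − 4·(-22) + 1·3 = 207.
Characteristic polynomial: λ³ + 4λ² − 46λ − 207 = 0.
Substitute λ = y + (tr M)/3 = y − 1.333333 to remove the quadratic term: y³ + p·y + q = 0 with p = s − (tr M)²/3 = -51.333333 and q = −2(tr M)³/27 + (tr M)·s/3 − det M = -140.925926.
Three real roots ⇒ use the trigonometric (Viète) form: r = 2√(−p/3) = 8.273116, φ = arccos(3q/(p·r)) = arccos(0.995505) = 0.094848 rad.
y_k = r·cos(φ/3 − 2πk/3) for k = 0, 1, 2 gives y = 8.268981, -3.908009, -4.360973.
λ_k = y_k − 1.333333 gives λ = 6.9356, -5.2413, -5.6943 (check: the sum is -4.0000 = tr M).

Eigenvalues sorted in increasing order: [-5.6943, -5.2413, 6.9356].


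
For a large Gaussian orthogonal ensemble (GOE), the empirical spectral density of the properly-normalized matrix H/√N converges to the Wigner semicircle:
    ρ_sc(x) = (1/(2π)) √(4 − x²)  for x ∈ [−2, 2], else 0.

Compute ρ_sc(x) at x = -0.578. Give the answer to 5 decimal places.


ρ_sc(x) = (1/(2π)) √(4 − x²). With x = -0.578:
  4 − x² = 4 − (-0.578)² = 4 − 0.334084 = 3.665916.
  √(4 − x²) = 1.914658.
  1/(2π) = 0.159155.
  ρ_sc(-0.578) = 0.159155 · 1.914658 = 0.304727.

Rounded to 5 decimal places: ρ_sc(-0.578) ≈ 0.30473.


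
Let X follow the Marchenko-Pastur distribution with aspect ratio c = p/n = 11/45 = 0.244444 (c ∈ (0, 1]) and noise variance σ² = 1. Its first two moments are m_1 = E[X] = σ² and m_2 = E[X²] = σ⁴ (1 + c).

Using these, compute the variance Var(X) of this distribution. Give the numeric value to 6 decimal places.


m_1 = E[X] = σ² = 1, so m_1² = 1.
m_2 = E[X²] = σ⁴ (1 + c) = 1 · (1 + 0.244444) = 1 · 1.244444 = 1.244444.
(Note m_2 − m_1² simplifies to c · σ⁴ = 0.244444 · 1.)

Var(X) = m_2 − m_1² = 1.244444 − 1 = 0.244444.


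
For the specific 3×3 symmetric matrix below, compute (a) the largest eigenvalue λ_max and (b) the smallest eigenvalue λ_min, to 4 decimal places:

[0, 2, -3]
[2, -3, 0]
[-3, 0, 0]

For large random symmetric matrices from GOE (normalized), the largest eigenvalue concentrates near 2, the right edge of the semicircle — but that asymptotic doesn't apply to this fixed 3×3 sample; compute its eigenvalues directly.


Since M is real symmetric, all three eigenvalues are real; they are the roots of det(λI − M) = λ³ − (tr M) λ² + s λ − det M, where s is the sum of the principal 2×2 minors.
tr M = 0 + (-3) + 0 = -3.
s = (0·(-3) − 2²) + (0·0 − (-3)²) + ((-3)·0 − 0²) = -4 + (-9) + 0 = -13.
det M (expand along row 1) = 0·0 − 2·0 + (-3)·(-9) = 27.
Characteristic polynomial: λ³ + 3λ² − 13λ − 27 = 0.
Substitute λ = y + (tr M)/3 = y − 1.000000 to remove the quadratic term: y³ + p·y + q = 0 with p = s − (tr M)²/3 = -16.000000 and q = −2(tr M)³/27 + (tr M)·s/3 − det M = -12.000000.
Three real roots ⇒ use the trigonometric (Viète) form: r = 2√(−p/3) = 4.618802, φ = arccos(3q/(p·r)) = arccos(0.487139) = 1.061985 rad.
y_k = r·cos(φ/3 − 2πk/3) for k = 0, 1, 2 gives y = 4.332415, -0.779616, -3.552799.
λ_k = y_k − 1.000000 gives λ = 3.3324, -1.7796, -4.5528 (check: the sum is -3.0000 = tr M).

Hence λ_max = 3.3324 and λ_min = -4.5528.


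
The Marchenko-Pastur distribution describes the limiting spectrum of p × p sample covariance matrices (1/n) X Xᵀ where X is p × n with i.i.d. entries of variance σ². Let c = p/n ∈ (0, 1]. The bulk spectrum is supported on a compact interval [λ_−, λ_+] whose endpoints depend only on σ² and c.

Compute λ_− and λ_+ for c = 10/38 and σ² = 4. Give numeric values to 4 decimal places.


c = 10/38 = 0.263158; √c = 0.512989.
λ_− = σ² (1 − √c)² = 4 · (1 − 0.512989)² = 4 · (0.487011)² = 0.948718.
λ_+ = σ² (1 + √c)² = 4 · (1 + 0.512989)² = 4 · (1.512989)² = 9.156545.

Rounded to 4 decimal places: λ_− ≈ 0.9487, λ_+ ≈ 9.1565.


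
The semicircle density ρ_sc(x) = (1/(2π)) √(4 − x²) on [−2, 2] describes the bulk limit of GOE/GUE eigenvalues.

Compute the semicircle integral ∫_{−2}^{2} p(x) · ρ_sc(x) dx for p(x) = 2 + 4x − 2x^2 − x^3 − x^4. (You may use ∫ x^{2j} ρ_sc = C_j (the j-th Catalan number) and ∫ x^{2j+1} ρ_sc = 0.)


Write p(x) = Σ a_i x^i, split into monomials and integrate each against ρ_sc separately.
Using ∫ x^{2j} ρ_sc = C_j = (1/(j+1)) C(2j, j) (Catalan numbers) and ∫ x^{2j+1} ρ_sc = 0 (odd monomials vanish by symmetry):
  i = 0 (even): a_0 · C_{0} = 2 · 1 = 2
  i = 1 (odd): ∫ x^1 ρ_sc = 0 (vanishes)
  i = 2 (even): a_2 · C_{1} = -2 · 1 = -2
  i = 3 (odd): ∫ x^3 ρ_sc = 0 (vanishes)
  i = 4 (even): a_4 · C_{2} = -1 · 2 = -2

Summing the contributions: ∫_{−2}^{2} p(x) ρ_sc(x) dx = 2 + (-2) + (-2) = -2.


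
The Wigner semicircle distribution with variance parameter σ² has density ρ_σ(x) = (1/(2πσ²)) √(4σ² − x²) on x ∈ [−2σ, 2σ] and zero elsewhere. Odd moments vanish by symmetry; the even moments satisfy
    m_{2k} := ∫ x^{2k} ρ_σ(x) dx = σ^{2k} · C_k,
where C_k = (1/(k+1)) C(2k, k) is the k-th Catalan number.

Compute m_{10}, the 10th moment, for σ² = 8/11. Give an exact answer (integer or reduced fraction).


By the scaled semicircle moment identity, m_{2k} = σ^{2k} · C_k with k = 5.
C_5 = (1/(k+1)) · C(2k, k) = (1/6) · C(10, 5) = (1/6) · 252 = 42.
σ^{2k} = (σ²)^k = (8/11)^5 = 32768/161051.

Therefore m_{10} = σ^{10} · C_5 = (32768/161051) · 42 = 1376256/161051.


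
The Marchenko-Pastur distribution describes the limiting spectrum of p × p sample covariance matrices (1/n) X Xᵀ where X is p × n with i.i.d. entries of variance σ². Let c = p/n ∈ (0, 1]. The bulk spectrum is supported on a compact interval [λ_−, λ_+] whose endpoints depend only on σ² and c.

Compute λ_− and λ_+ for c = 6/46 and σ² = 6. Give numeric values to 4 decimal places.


c = 6/46 = 0.130435; √c = 0.361158.
λ_− = σ² (1 − √c)² = 6 · (1 − 0.361158)² = 6 · (0.638842)² = 2.448718.
λ_+ = σ² (1 + √c)² = 6 · (1 + 0.361158)² = 6 · (1.361158)² = 11.116499.

Rounded to 4 decimal places: λ_− ≈ 2.4487, λ_+ ≈ 11.1165.


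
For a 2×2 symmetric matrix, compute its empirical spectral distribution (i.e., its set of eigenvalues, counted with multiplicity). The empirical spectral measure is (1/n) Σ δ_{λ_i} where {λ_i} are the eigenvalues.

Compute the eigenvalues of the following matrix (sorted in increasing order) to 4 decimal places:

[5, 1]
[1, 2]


Since M is real symmetric, both eigenvalues are real; they are the roots of det(λI − M) = λ² − (tr M) λ + det M.
tr M = 5 + 2 = 7.
det M = 5·2 − 1² = 10 − 1 = 9.
Characteristic polynomial: λ² − 7λ + 9 = 0.
Discriminant Δ = (tr M)² − 4·det M = 49 − 36 = 13; √Δ = 3.605551.
λ = (tr M ± √Δ)/2 = (7 ± 3.605551)/2, giving (tr M − √Δ)/2 = 1.6972 and (tr M + √Δ)/2 = 5.3028.

Eigenvalues sorted in increasing order: [1.6972, 5.3028].


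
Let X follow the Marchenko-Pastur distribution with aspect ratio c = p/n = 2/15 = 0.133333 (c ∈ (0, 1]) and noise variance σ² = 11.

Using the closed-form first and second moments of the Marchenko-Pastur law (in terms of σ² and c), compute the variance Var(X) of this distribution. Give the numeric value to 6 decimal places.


Recall the MP moments m_1 = E[X] = σ² and m_2 = E[X²] = σ⁴ (1 + c).
m_1 = E[X] = σ² = 11, so m_1² = 121.
m_2 = E[X²] = σ⁴ (1 + c) = 121 · (1 + 0.133333) = 121 · 1.133333 = 137.133333.
(Note m_2 − m_1² simplifies to c · σ⁴ = 0.133333 · 121.)

Var(X) = m_2 − m_1² = 137.133333 − 121 = 16.133333.


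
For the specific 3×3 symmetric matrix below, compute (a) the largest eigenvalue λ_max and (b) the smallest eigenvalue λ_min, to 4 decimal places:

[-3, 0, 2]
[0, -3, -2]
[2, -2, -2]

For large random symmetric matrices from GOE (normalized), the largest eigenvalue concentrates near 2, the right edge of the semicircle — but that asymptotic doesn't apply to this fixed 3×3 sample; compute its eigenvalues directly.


Since M is real symmetric, all three eigenvalues are real; they are the roots of det(λI − M) = λ³ − (tr M) λ² + s λ − det M, where s is the sum of the principal 2×2 minors.
tr M = -3 + (-3) + (-2) = -8.
s = ((-3)·(-3) − 0²) + ((-3)·(-2) − 2²) + ((-3)·(-2) − (-2)²) = 9 + 2 + 2 = 13.
det M (expand along row 1) = (-3)·2 − 0·4 + 2·6 = 6.
Characteristic polynomial: λ³ + 8λ² + 13λ − 6 = 0.
Substitute λ = y + (tr M)/3 = y − 2.666667 to remove the quadratic term: y³ + p·y + q = 0 with p = s − (tr M)²/3 = -8.333333 and q = −2(tr M)³/27 + (tr M)·s/3 − det M = -2.740741.
Three real roots ⇒ use the trigonometric (Viète) form: r = 2√(−p/3) = 3.333333, φ = arccos(3q/(p·r)) = arccos(0.296000) = 1.270294 rad.
y_k = r·cos(φ/3 − 2πk/3) for k = 0, 1, 2 gives y = 3.038948, -0.333333, -2.705615.
λ_k = y_k − 2.666667 gives λ = 0.3723, -3.0000, -5.3723 (check: the sum is -8.0000 = tr M).

Hence λ_max = 0.3723 and λ_min = -5.3723.


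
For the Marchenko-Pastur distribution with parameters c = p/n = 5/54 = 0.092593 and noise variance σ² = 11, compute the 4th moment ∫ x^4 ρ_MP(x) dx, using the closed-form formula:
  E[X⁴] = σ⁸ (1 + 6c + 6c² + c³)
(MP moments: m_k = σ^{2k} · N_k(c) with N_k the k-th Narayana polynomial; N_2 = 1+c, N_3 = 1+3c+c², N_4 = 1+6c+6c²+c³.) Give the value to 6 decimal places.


E[X⁴] = σ⁸ (1 + 6c + 6c² + c³) (fourth MP moment). With σ² = 11 (so σ⁸ = 14641) and c = 5/54 = 0.092593: E[X⁴] = 14641 · (1 + 6·0.092593 + 6·(0.092593)² + (0.092593)³) = 14641 · 1.607790.

So E[X^4] = 23539.649247.


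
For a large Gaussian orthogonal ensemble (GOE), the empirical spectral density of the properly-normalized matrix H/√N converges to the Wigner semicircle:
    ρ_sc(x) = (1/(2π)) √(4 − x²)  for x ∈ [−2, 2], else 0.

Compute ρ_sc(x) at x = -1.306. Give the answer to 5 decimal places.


ρ_sc(x) = (1/(2π)) √(4 − x²). With x = -1.306:
  4 − x² = 4 − (-1.306)² = 4 − 1.705636 = 2.294364.
  √(4 − x²) = 1.514716.
  1/(2π) = 0.159155.
  ρ_sc(-1.306) = 0.159155 · 1.514716 = 0.241075.

Rounded to 5 decimal places: ρ_sc(-1.306) ≈ 0.24107.


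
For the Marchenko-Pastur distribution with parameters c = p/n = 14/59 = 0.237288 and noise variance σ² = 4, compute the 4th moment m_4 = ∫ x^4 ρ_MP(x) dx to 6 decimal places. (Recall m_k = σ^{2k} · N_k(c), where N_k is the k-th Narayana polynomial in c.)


E[X⁴] = σ⁸ (1 + 6c + 6c² + c³) (fourth MP moment). With σ² = 4 (so σ⁸ = 256) and c = 14/59 = 0.237288: E[X⁴] = 256 · (1 + 6·0.237288 + 6·(0.237288)² + (0.237288)³) = 256 · 2.774923.

So E[X^4] = 710.380399.


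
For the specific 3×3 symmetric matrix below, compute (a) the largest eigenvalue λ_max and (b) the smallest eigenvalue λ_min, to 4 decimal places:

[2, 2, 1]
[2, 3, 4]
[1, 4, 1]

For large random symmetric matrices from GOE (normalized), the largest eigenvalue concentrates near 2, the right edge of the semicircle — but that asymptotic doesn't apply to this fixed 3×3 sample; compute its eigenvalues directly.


Since M is real symmetric, all three eigenvalues are real; they are the roots of det(λI − M) = λ³ − (tr M) λ² + s λ − det M, where s is the sum of the principal 2×2 minors.
tr M = 2 + 3 + 1 = 6.
s = (2·3 − 2²) + (2·1 − 1²) + (3·1 − 4²) = 2 + 1 + (-13) = -10.
det M (expand along row 1) = 2·(-13) − 2·(-2) + 1·5 = -17.
Characteristic polynomial: λ³ − 6λ² − 10λ + 17 = 0.
Substitute λ = y + (tr M)/3 = y + 2.000000 to remove the quadratic term: y³ + p·y + q = 0 with p = s − (tr M)²/3 = -22.000000 and q = −2(tr M)³/27 + (tr M)·s/3 − det M = -19.000000.
Three real roots ⇒ use the trigonometric (Viète) form: r = 2√(−p/3) = 5.416026, φ = arccos(3q/(p·r)) = arccos(0.478378) = 1.071989 rad.
y_k = r·cos(φ/3 − 2πk/3) for k = 0, 1, 2 gives y = 5.073918, -0.896374, -4.177544.
λ_k = y_k + 2.000000 gives λ = 7.0739, 1.1036, -2.1775 (check: the sum is 6.0000 = tr M).

Hence λ_max = 7.0739 and λ_min = -2.1775.


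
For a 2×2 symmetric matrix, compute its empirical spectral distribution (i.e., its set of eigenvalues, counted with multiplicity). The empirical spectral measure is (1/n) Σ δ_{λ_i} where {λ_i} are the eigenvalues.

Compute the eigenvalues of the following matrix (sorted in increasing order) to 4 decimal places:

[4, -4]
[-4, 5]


Since M is real symmetric, both eigenvalues are real; they are the roots of det(λI − M) = λ² − (tr M) λ + det M.
tr M = 4 + 5 = 9.
det M = 4·5 − (-4)² = 20 − 16 = 4.
Characteristic polynomial: λ² − 9λ + 4 = 0.
Discriminant Δ = (tr M)² − 4·det M = 81 − 16 = 65; √Δ = 8.062258.
λ = (tr M ± √Δ)/2 = (9 ± 8.062258)/2, giving (tr M − √Δ)/2 = 0.4689 and (tr M + √Δ)/2 = 8.5311.

Eigenvalues sorted in increasing order: [0.4689, 8.5311].


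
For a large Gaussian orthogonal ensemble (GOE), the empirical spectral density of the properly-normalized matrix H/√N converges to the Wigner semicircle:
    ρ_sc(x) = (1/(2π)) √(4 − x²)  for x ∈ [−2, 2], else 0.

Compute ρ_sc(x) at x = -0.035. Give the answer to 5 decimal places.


ρ_sc(x) = (1/(2π)) √(4 − x²). With x = -0.035:
  4 − x² = 4 − (-0.035)² = 4 − 0.001225 = 3.998775.
  √(4 − x²) = 1.999694.
  1/(2π) = 0.159155.
  ρ_sc(-0.035) = 0.159155 · 1.999694 = 0.318261.

Rounded to 5 decimal places: ρ_sc(-0.035) ≈ 0.31826.


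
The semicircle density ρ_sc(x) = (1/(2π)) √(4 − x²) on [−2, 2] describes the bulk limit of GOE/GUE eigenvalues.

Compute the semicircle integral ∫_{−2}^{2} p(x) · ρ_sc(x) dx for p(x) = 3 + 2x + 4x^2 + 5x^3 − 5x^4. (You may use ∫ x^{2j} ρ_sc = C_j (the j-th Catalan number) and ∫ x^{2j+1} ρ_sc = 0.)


Write p(x) = Σ a_i x^i, split into monomials and integrate each against ρ_sc separately.
Using ∫ x^{2j} ρ_sc = C_j = (1/(j+1)) C(2j, j) (Catalan numbers) and ∫ x^{2j+1} ρ_sc = 0 (odd monomials vanish by symmetry):
  i = 0 (even): a_0 · C_{0} = 3 · 1 = 3
  i = 1 (odd): ∫ x^1 ρ_sc = 0 (vanishes)
  i = 2 (even): a_2 · C_{1} = 4 · 1 = 4
  i = 3 (odd): ∫ x^3 ρ_sc = 0 (vanishes)
  i = 4 (even): a_4 · C_{2} = -5 · 2 = -10

Summing the contributions: ∫_{−2}^{2} p(x) ρ_sc(x) dx = 3 + 4 + (-10) = -3.


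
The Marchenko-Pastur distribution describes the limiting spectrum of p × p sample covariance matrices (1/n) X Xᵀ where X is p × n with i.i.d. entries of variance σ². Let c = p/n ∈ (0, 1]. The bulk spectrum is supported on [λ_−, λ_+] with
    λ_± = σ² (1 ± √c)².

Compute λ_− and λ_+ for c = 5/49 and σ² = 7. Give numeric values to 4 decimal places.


c = 5/49 = 0.102041; √c = 0.319438.
λ_− = σ² (1 − √c)² = 7 · (1 − 0.319438)² = 7 · (0.680562)² = 3.242150.
λ_+ = σ² (1 + √c)² = 7 · (1 + 0.319438)² = 7 · (1.319438)² = 12.186422.

Rounded to 4 decimal places: λ_− ≈ 3.2421, λ_+ ≈ 12.1864.


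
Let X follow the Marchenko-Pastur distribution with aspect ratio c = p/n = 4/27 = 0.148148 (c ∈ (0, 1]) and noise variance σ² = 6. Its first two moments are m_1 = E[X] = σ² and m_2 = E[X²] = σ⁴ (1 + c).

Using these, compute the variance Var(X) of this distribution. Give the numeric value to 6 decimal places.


m_1 = E[X] = σ² = 6, so m_1² = 36.
m_2 = E[X²] = σ⁴ (1 + c) = 36 · (1 + 0.148148) = 36 · 1.148148 = 41.333333.
(Note m_2 − m_1² simplifies to c · σ⁴ = 0.148148 · 36.)

Var(X) = m_2 − m_1² = 41.333333 − 36 = 5.333333.


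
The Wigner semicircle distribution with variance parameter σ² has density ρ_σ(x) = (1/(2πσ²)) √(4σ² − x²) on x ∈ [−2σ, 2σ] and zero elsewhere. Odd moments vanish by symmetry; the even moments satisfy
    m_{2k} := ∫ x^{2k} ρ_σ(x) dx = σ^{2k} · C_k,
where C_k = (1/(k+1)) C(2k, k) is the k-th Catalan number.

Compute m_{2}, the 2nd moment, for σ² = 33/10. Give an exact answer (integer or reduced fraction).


By the scaled semicircle moment identity, m_{2k} = σ^{2k} · C_k with k = 1.
C_1 = (1/(k+1)) · C(2k, k) = (1/2) · C(2, 1) = (1/2) · 2 = 1.
σ^{2k} = (σ²)^k = (33/10)^1 = 33/10.

Therefore m_{2} = σ^{2} · C_1 = (33/10) · 1 = 33/10.


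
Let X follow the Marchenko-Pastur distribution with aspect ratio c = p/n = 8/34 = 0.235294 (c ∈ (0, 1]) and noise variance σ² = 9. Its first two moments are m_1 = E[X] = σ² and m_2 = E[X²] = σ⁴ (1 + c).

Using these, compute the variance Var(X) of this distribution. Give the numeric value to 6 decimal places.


m_1 = E[X] = σ² = 9, so m_1² = 81.
m_2 = E[X²] = σ⁴ (1 + c) = 81 · (1 + 0.235294) = 81 · 1.235294 = 100.058824.
(Note m_2 − m_1² simplifies to c · σ⁴ = 0.235294 · 81.)

Var(X) = m_2 − m_1² = 100.058824 − 81 = 19.058824.


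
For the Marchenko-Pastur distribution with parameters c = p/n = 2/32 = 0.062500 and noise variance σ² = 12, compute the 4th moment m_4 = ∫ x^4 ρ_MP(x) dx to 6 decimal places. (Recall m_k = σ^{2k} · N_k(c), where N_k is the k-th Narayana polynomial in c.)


E[X⁴] = σ⁸ (1 + 6c + 6c² + c³) (fourth MP moment). With σ² = 12 (so σ⁸ = 20736) and c = 2/32 = 0.062500: E[X⁴] = 20736 · (1 + 6·0.062500 + 6·(0.062500)² + (0.062500)³) = 20736 · 1.398682.

So E[X^4] = 29003.062500.
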